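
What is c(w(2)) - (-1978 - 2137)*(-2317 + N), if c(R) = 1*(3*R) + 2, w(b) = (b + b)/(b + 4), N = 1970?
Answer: -1427901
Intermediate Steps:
w(b) = 2*b/(4 + b) (w(b) = (2*b)/(4 + b) = 2*b/(4 + b))
c(R) = 2 + 3*R (c(R) = 3*R + 2 = 2 + 3*R)
c(w(2)) - (-1978 - 2137)*(-2317 + N) = (2 + 3*(2*2/(4 + 2))) - (-1978 - 2137)*(-2317 + 1970) = (2 + 3*(2*2/6)) - (-4115)*(-347) = (2 + 3*(2*2*(⅙))) - 1*1427905 = (2 + 3*(⅔)) - 1427905 = (2 + 2) - 1427905 = 4 - 1427905 = -1427901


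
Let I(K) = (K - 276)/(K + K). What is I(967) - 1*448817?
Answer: -868011387/1934 ≈ -4.4882e+5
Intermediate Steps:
I(K) = (-276 + K)/(2*K) (I(K) = (-276 + K)/((2*K)) = (-276 + K)*(1/(2*K)) = (-276 + K)/(2*K))
I(967) - 1*448817 = (½)*(-276 + 967)/967 - 1*448817 = (½)*(1/967)*691 - 448817 = 691/1934 - 448817 = -868011387/1934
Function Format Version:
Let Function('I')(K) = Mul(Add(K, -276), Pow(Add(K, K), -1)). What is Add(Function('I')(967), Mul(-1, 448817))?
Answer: Rational(-868011387, 1934) ≈ -4.4882e+5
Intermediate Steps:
Function('I')(K) = Mul(Rational(1, 2), Pow(K, -1), Add(-276, K)) (Function('I')(K) = Mul(Add(-276, K), Pow(Mul(2, K), -1)) = Mul(Add(-276, K), Mul(Rational(1, 2), Pow(K, -1))) = Mul(Rational(1, 2), Pow(K, -1), Add(-276, K)))
Add(Function('I')(967), Mul(-1, 448817)) = Add(Mul(Rational(1, 2), Pow(967, -1), Add(-276, 967)), Mul(-1, 448817)) = Add(Mul(Rational(1, 2), Rational(1, 967), 691), -448817) = Add(Rational(691, 1934), -448817) = Rational(-868011387, 1934)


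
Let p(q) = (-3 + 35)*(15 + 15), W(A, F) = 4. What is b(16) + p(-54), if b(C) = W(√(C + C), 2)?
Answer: 964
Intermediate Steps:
p(q) = 960 (p(q) = 32*30 = 960)
b(C) = 4
b(16) + p(-54) = 4 + 960 = 964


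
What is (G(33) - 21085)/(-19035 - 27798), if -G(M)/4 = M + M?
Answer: 21349/46833 ≈ 0.45585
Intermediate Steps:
G(M) = -8*M (G(M) = -4*(M + M) = -8*M)
(G(33) - 21085)/(-19035 - 27798) = (-8*33 - 21085)/(-19035 - 27798) = (-264 - 21085)/(-46833) = -21349*(-1/46833) = 21349/46833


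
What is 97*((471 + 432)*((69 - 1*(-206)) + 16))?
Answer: 25488981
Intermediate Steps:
97*((471 + 432)*((69 - 1*(-206)) + 16)) = 97*(903*((69 + 206) + 16)) = 97*(903*(275 + 16)) = 97*(903*291) = 97*262773 = 25488981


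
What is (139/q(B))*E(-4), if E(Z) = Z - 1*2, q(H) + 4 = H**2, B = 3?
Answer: -834/5 ≈ -166.80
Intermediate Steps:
q(H) = -4 + H**2
E(Z) = -2 + Z (E(Z) = Z - 2 = -2 + Z)
(139/q(B))*E(-4) = (139/(-4 + 3**2))*(-2 - 4) = (139/(-4 + 9))*(-6) = (139/5)*(-6) = -834/5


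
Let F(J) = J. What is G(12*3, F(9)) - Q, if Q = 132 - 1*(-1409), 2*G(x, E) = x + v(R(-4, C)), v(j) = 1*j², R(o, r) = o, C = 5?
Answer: -1515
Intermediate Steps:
v(j) = j²
G(x, E) = 8 + x/2 (G(x, E) = (x + (-4)²)/2 = (x + 16)/2 = (16 + x)/2 = 8 + x/2)
Q = 1541 (Q = 132 + 1409 = 1541)
G(12*3, F(9)) - Q = (8 + (12*3)/2) - 1*1541 = (8 + (½)*36) - 1541 = (8 + 18) - 1541 = 26 - 1541 = -1515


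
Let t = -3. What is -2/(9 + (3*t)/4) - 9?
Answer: -251/27 ≈ -9.2963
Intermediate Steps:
-2/(9 + (3*t)/4) - 9 = -2/(9 + (3*(-3))/4) - 9 = -2/(9 - 9*¼) - 9 = -2/(9 - 9/4) - 9 = -2/27/4 - 9 = -2*4/27 - 9 = -8/27 - 9 = -251/27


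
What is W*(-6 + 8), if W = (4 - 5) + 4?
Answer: 6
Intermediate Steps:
W = 3 (W = -1 + 4 = 3)
W*(-6 + 8) = 3*(-6 + 8) = 3*2 = 6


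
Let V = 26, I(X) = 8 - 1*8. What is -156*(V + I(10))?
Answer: -4056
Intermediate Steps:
I(X) = 0 (I(X) = 8 - 8 = 0)
-156*(V + I(10)) = -156*(26 + 0) = -156*26 = -4056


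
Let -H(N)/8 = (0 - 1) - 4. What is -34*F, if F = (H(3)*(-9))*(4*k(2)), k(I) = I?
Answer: 97920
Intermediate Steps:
H(N) = 40 (H(N) = -8*((0 - 1) - 4) = -8*(-1 - 4) = -8*(-5) = 40)
F = -2880 (F = (40*(-9))*(4*2) = -360*8 = -2880)
-34*F = -34*(-2880) = 97920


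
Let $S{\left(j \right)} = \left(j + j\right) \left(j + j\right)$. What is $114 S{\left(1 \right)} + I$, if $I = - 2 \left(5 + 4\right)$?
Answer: $438$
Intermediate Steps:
$S{\left(j \right)} = 4 j^{2}$ ($S{\left(j \right)} = 2 j 2 j = 4 j^{2}$)
$I = -18$ ($I = \left(-2\right) 9 = -18$)
$114 S{\left(1 \right)} + I = 114 \cdot 4 \cdot 1^{2} - 18 = 114 \cdot 4 \cdot 1 - 18 = 114 \cdot 4 - 18 = 456 - 18 = 438$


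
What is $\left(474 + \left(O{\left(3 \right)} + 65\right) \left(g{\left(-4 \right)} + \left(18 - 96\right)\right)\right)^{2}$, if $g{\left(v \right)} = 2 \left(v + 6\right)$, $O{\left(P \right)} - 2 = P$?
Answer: $22146436$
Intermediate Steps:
$O{\left(P \right)} = 2 + P$
$g{\left(v \right)} = 12 + 2 v$ ($g{\left(v \right)} = 2 \left(6 + v\right) = 12 + 2 v$)
$\left(474 + \left(O{\left(3 \right)} + 65\right) \left(g{\left(-4 \right)} + \left(18 - 96\right)\right)\right)^{2} = \left(474 + \left(\left(2 + 3\right) + 65\right) \left(\left(12 + 2 \left(-4\right)\right) + \left(18 - 96\right)\right)\right)^{2} = \left(474 + \left(5 + 65\right) \left(\left(12 - 8\right) + \left(18 - 96\right)\right)\right)^{2} = \left(474 + 70 \left(4 - 78\right)\right)^{2} = \left(474 + 70 \left(-74\right)\right)^{2} = \left(474 - 5180\right)^{2} = \left(-4706\right)^{2} = 22146436$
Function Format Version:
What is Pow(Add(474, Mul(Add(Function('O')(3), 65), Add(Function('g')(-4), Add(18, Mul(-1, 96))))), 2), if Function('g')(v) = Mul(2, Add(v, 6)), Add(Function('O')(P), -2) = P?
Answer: 22146436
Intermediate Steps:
Function('O')(P) = Add(2, P)
Function('g')(v) = Add(12, Mul(2, v)) (Function('g')(v) = Mul(2, Add(6, v)) = Add(12, Mul(2, v)))
Pow(Add(474, Mul(Add(Function('O')(3), 65), Add(Function('g')(-4), Add(18, Mul(-1, 96))))), 2) = Pow(Add(474, Mul(Add(Add(2, 3), 65), Add(Add(12, Mul(2, -4)), Add(18, Mul(-1, 96))))), 2) = Pow(Add(474, Mul(Add(5, 65), Add(Add(12, -8), Add(18, -96)))), 2) = Pow(Add(474, Mul(70, Add(4, -78))), 2) = Pow(Add(474, Mul(70, -74)), 2) = Pow(Add(474, -5180), 2) = Pow(-4706, 2) = 22146436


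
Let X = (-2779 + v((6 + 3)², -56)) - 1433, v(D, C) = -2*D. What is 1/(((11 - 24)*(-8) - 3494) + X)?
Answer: -1/7764 ≈ -0.00012880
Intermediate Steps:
X = -4374 (X = (-2779 - 2*(6 + 3)²) - 1433 = (-2779 - 2*9²) - 1433 = (-2779 - 2*81) - 1433 = (-2779 - 162) - 1433 = -2941 - 1433 = -4374)
1/(((11 - 24)*(-8) - 3494) + X) = 1/(((11 - 24)*(-8) - 3494) - 4374) = 1/((-13*(-8) - 3494) - 4374) = 1/((104 - 3494) - 4374) = 1/(-3390 - 4374) = 1/(-7764) = -1/7764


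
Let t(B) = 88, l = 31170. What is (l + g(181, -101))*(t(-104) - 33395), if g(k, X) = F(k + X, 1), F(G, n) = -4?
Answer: -1038045962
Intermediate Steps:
g(k, X) = -4
(l + g(181, -101))*(t(-104) - 33395) = (31170 - 4)*(88 - 33395) = 31166*(-33307) = -1038045962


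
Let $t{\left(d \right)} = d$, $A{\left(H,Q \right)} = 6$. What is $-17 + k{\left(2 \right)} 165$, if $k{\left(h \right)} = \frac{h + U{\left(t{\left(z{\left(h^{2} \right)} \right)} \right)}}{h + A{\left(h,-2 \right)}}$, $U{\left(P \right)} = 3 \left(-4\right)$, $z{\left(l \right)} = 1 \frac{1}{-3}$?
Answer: $- \frac{893}{4} \approx -223.25$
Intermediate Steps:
$z{\left(l \right)} = - \frac{1}{3}$ ($z{\left(l \right)} = 1 \left(- \frac{1}{3}\right) = - \frac{1}{3}$)
$U{\left(P \right)} = -12$
$k{\left(h \right)} = \frac{-12 + h}{6 + h}$ ($k{\left(h \right)} = \frac{h - 12}{h + 6} = \frac{-12 + h}{6 + h}$)
$-17 + k{\left(2 \right)} 165 = -17 + \frac{-12 + 2}{6 + 2} \cdot 165 = -17 + \frac{1}{8} \left(-10\right) 165 = -17 - \frac{825}{4} = - \frac{893}{4}$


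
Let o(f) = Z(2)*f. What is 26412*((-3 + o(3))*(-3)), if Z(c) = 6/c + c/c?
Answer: -713124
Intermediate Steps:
Z(c) = 1 + 6/c (Z(c) = 6/c + 1 = 1 + 6/c)
o(f) = 4*f (o(f) = ((6 + 2)/2)*f = ((1/2)*8)*f = 4*f)
26412*((-3 + o(3))*(-3)) = 26412*((-3 + 4*3)*(-3)) = 26412*((-3 + 12)*(-3)) = 26412*(9*(-3)) = 26412*(-27) = -713124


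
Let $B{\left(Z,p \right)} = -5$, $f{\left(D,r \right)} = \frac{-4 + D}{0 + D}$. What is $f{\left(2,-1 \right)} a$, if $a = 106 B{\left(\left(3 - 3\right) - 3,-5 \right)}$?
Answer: $530$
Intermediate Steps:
$f{\left(D,r \right)} = \frac{-4 + D}{D}$
$a = -530$ ($a = 106 \left(-5\right) = -530$)
$f{\left(2,-1 \right)} a = \frac{-4 + 2}{2} \left(-530\right) = \frac{1}{2} \left(-2\right) \left(-530\right) = \left(-1\right) \left(-530\right) = 530$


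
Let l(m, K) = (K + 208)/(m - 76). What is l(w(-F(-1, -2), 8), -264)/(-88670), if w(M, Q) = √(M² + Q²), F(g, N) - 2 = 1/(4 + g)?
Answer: -12/1285715 ≈ -9.3333e-6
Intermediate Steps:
F(g, N) = 2 + 1/(4 + g)
l(m, K) = (208 + K)/(-76 + m)
l(w(-F(-1, -2), 8), -264)/(-88670) = ((208 - 264)/(-76 + √((-(9 + 2*(-1))/(4 - 1))² + 8²)))/(-88670) = (-56/(-76 + √((-(9 - 2)/3)² + 64)))*(-1/88670) = (-56/(-76 + √((-7/3)² + 64)))*(-1/88670) = (-56/(-76 + √(49/9 + 64)))*(-1/88670) = (-56/(-76 + √(625/9)))*(-1/88670) = (-56/(-76 + 25/3))*(-1/88670) = (-56/(-203/3))*(-1/88670) = -3/203*(-56)*(-1/88670) = (24/29)*(-1/88670) = -12/1285715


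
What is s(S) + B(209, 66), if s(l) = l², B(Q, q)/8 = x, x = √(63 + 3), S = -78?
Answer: 6084 + 8*√66 ≈ 6149.0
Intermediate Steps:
x = √66 ≈ 8.1240
B(Q, q) = 8*√66
s(S) + B(209, 66) = (-78)² + 8*√66 = 6084 + 8*√66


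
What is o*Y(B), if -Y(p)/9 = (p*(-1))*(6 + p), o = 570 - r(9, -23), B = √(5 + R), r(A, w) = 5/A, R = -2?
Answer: 15375 + 30750*√3 ≈ 68636.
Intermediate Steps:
B = √3 (B = √(5 - 2) = √3 ≈ 1.7320)
o = 5125/9 (o = 570 - 5/9 = 5125/9 ≈ 569.44)
Y(p) = 9*p*(6 + p) (Y(p) = -9*p*(-1)*(6 + p) = -9*(-p)*(6 + p) = -(-9)*p*(6 + p) = 9*p*(6 + p))
o*Y(B) = 5125*(9*√3*(6 + √3))/9 = 5125*√3*(6 + √3)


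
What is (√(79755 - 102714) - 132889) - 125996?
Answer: -258885 + 3*I*√2551 ≈ -2.5889e+5 + 151.52*I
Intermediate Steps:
(√(79755 - 102714) - 132889) - 125996 = (√(-22959) - 132889) - 125996 = (3*I*√2551 - 132889) - 125996 = (-132889 + 3*I*√2551) - 125996 = -258885 + 3*I*√2551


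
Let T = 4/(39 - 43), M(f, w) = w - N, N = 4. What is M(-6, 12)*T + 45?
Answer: 37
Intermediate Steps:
M(f, w) = -4 + w (M(f, w) = w - 1*4 = w - 4 = -4 + w)
T = -1 (T = 4/(-4) = 4*(-¼) = -1)
M(-6, 12)*T + 45 = (-4 + 12)*(-1) + 45 = 8*(-1) + 45 = -8 + 45 = 37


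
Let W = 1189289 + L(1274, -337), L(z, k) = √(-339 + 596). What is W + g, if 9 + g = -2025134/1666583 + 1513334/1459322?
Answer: 1446212569993807927/1216040618363 + √257 ≈ 1.1893e+6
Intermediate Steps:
g = -11160978505980/1216040618363 (g = -9 + (-2025134/1666583 + 1513334/1459322) = -9 + (-2025134*1/1666583 + 1513334*(1/1459322)) = -9 + (-2025134/1666583 + 756667/729661) = -9 - 216612940713/1216040618363 = -11160978505980/1216040618363 ≈ -9.1781)
L(z, k) = √257
W = 1189289 + √257 ≈ 1.1893e+6
W + g = (1189289 + √257) - 11160978505980/1216040618363 = 1446212569993807927/1216040618363 + √257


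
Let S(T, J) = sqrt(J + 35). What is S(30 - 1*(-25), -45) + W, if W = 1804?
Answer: 1804 + I*sqrt(10) ≈ 1804.0 + 3.1623*I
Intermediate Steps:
S(T, J) = sqrt(35 + J)
S(30 - 1*(-25), -45) + W = sqrt(35 - 45) + 1804 = sqrt(-10) + 1804 = I*sqrt(10) + 1804 = 1804 + I*sqrt(10)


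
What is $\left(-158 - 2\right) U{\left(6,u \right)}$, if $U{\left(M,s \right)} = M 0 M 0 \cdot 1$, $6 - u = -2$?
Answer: $0$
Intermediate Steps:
$u = 8$ ($u = 6 - -2 = 6 + 2 = 8$)
$U{\left(M,s \right)} = 0$ ($U{\left(M,s \right)} = 0 M 0 \cdot 1 = 0 \cdot 0 \cdot 1 = 0 \cdot 1 = 0$)
$\left(-158 - 2\right) U{\left(6,u \right)} = \left(-158 - 2\right) 0 = \left(-160\right) 0 = 0$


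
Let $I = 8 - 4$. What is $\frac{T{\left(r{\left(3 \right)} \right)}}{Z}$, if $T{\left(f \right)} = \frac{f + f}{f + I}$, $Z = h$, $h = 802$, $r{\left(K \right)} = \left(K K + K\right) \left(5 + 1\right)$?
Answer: $\frac{18}{7619} \approx 0.0023625$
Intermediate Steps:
$r{\left(K \right)} = 6 K + 6 K^{2}$ ($r{\left(K \right)} = \left(K^{2} + K\right) 6 = \left(K + K^{2}\right) 6 = 6 K + 6 K^{2}$)
$Z = 802$
$I = 4$ ($I = 8 - 4 = 4$)
$T{\left(f \right)} = \frac{2 f}{4 + f}$ ($T{\left(f \right)} = \frac{f + f}{f + 4} = \frac{2 f}{4 + f}$)
$\frac{T{\left(r{\left(3 \right)} \right)}}{Z} = \frac{2 \cdot 6 \cdot 3 \left(1 + 3\right) \frac{1}{4 + 6 \cdot 3 \left(1 + 3\right)}}{802} = \frac{2 \cdot 6 \cdot 3 \cdot 4}{4 + 6 \cdot 3 \cdot 4} \cdot \frac{1}{802} = 2 \cdot 72 \frac{1}{4 + 72} \cdot \frac{1}{802} = 2 \cdot 72 \cdot \frac{1}{76} \cdot \frac{1}{802} = \frac{36}{19} \cdot \frac{1}{802} = \frac{18}{7619}$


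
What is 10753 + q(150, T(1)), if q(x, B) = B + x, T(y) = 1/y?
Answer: 10904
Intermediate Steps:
10753 + q(150, T(1)) = 10753 + (1/1 + 150) = 10753 + (1 + 150) = 10753 + 151 = 10904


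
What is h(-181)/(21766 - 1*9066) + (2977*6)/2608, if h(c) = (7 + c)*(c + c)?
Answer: 48890013/4140200 ≈ 11.809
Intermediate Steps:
h(c) = 2*c*(7 + c) (h(c) = (7 + c)*(2*c) = 2*c*(7 + c))
h(-181)/(21766 - 1*9066) + (2977*6)/2608 = (2*(-181)*(7 - 181))/(21766 - 1*9066) + (2977*6)/2608 = (2*(-181)*(-174))/(21766 - 9066) + 17862*(1/2608) = 62988/12700 + 8931/1304 = 62988*(1/12700) + 8931/1304 = 15747/3175 + 8931/1304 = 48890013/4140200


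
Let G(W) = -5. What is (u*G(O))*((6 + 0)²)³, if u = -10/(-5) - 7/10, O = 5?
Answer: -303264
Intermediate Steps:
u = 13/10 (u = -10*(-⅕) - 7*⅒ = 2 - 7/10 = 13/10 ≈ 1.3000)
(u*G(O))*((6 + 0)²)³ = ((13/10)*(-5))*((6 + 0)²)³ = -13*(6²)³/2 = -13/2*36³ = -13/2*46656 = -303264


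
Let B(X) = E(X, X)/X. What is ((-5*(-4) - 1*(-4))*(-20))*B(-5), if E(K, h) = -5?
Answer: -480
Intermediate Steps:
B(X) = -5/X
((-5*(-4) - 1*(-4))*(-20))*B(-5) = ((-5*(-4) - 1*(-4))*(-20))*(-5/(-5)) = ((20 + 4)*(-20))*(-5*(-⅕)) = (24*(-20))*1 = -480*1 = -480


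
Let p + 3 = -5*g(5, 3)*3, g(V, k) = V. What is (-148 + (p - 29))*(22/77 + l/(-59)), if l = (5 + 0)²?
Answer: 14535/413 ≈ 35.194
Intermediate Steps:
l = 25 (l = 5² = 25)
p = -78 (p = -3 - 5*5*3 = -3 - 25*3 = -3 - 75 = -78)
(-148 + (p - 29))*(22/77 + l/(-59)) = (-148 + (-78 - 29))*(22/77 + 25/(-59)) = (-148 - 107)*(22*(1/77) + 25*(-1/59)) = -255*(2/7 - 25/59) = -255*(-57/413) = 14535/413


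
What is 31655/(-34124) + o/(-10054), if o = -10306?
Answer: 16711287/171541348 ≈ 0.097418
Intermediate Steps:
31655/(-34124) + o/(-10054) = 31655/(-34124) - 10306/(-10054) = 31655*(-1/34124) - 10306*(-1/10054) = -31655/34124 + 5153/5027 = 16711287/171541348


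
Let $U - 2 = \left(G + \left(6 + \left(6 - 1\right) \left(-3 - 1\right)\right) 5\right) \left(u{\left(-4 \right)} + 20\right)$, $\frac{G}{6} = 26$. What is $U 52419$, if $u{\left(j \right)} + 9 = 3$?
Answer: $63217314$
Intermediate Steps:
$G = 156$ ($G = 6 \cdot 26 = 156$)
$u{\left(j \right)} = -6$ ($u{\left(j \right)} = -9 + 3 = -6$)
$U = 1206$ ($U = 2 + \left(156 + \left(6 + \left(6 - 1\right) \left(-3 - 1\right)\right) 5\right) \left(-6 + 20\right) = 2 + \left(156 + \left(6 + 5 \left(-4\right)\right) 5\right) 14 = 2 + \left(156 + \left(6 - 20\right) 5\right) 14 = 2 + \left(156 - 70\right) 14 = 2 + 86 \cdot 14 = 2 + 1204 = 1206$)
$U 52419 = 1206 \cdot 52419 = 63217314$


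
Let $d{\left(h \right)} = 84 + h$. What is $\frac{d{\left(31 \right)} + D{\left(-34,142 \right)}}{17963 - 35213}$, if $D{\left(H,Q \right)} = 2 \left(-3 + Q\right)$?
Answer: $- \frac{131}{5750} \approx -0.022783$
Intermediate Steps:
$D{\left(H,Q \right)} = -6 + 2 Q$
$\frac{d{\left(31 \right)} + D{\left(-34,142 \right)}}{17963 - 35213} = \frac{\left(84 + 31\right) + \left(-6 + 2 \cdot 142\right)}{17963 - 35213} = \frac{115 + \left(-6 + 284\right)}{-17250} = \left(115 + 278\right) \left(- \frac{1}{17250}\right) = 393 \left(- \frac{1}{17250}\right) = - \frac{131}{5750}$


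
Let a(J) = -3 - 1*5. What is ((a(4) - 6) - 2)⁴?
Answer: 65536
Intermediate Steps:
a(J) = -8 (a(J) = -3 - 5 = -8)
((a(4) - 6) - 2)⁴ = ((-8 - 6) - 2)⁴ = (-14 - 2)⁴ = (-16)⁴ = 65536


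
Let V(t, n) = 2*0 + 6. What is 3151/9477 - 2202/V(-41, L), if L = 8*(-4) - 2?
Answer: -3474908/9477 ≈ -366.67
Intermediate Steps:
L = -34 (L = -32 - 2 = -34)
V(t, n) = 6 (V(t, n) = 0 + 6 = 6)
3151/9477 - 2202/V(-41, L) = 3151/9477 - 2202/6 = 3151*(1/9477) - 2202*1/6 = 3151/9477 - 367 = -3474908/9477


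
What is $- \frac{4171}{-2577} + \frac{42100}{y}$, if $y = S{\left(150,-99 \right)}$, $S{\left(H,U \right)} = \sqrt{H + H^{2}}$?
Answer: $\frac{4171}{2577} + \frac{4210 \sqrt{906}}{453} \approx 281.35$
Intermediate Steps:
$y = 5 \sqrt{906}$ ($y = \sqrt{150 \left(1 + 150\right)} = \sqrt{150 \cdot 151} = \sqrt{22650} = 5 \sqrt{906} \approx 150.5$)
$- \frac{4171}{-2577} + \frac{42100}{y} = - \frac{4171}{-2577} + \frac{42100}{5 \sqrt{906}} = \left(-4171\right) \left(- \frac{1}{2577}\right) + 42100 \frac{\sqrt{906}}{4530} = \frac{4171}{2577} + \frac{4210 \sqrt{906}}{453}$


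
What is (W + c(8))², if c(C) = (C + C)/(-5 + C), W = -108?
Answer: 94864/9 ≈ 10540.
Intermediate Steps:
c(C) = 2*C/(-5 + C) (c(C) = (2*C)/(-5 + C) = 2*C/(-5 + C))
(W + c(8))² = (-108 + 2*8/(-5 + 8))² = (-108 + 2*8/3)² = (-108 + 2*8*(⅓))² = (-108 + 16/3)² = (-308/3)² = 94864/9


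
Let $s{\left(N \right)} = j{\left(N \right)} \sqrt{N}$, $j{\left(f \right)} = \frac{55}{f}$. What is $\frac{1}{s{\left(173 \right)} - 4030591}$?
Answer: $- \frac{697292243}{2810499839002588} - \frac{55 \sqrt{173}}{2810499839002588} \approx -2.481 \cdot 10^{-7}$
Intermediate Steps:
$s{\left(N \right)} = \frac{55}{\sqrt{N}}$ ($s{\left(N \right)} = \frac{55}{N} \sqrt{N} = \frac{55}{\sqrt{N}}$)
$\frac{1}{s{\left(173 \right)} - 4030591} = \frac{1}{\frac{55}{\sqrt{173}} - 4030591} = \frac{1}{55 \frac{\sqrt{173}}{173} - 4030591} = \frac{1}{\frac{55 \sqrt{173}}{173} - 4030591} = \frac{1}{-4030591 + \frac{55 \sqrt{173}}{173}}$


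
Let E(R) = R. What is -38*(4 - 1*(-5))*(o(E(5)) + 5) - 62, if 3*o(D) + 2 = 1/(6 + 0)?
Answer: -1563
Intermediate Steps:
o(D) = -11/18 (o(D) = -2/3 + 1/(3*(6 + 0)) = -2/3 + (1/3)/6 = -2/3 + (1/3)*(1/6) = -2/3 + 1/18 = -11/18)
-38*(4 - 1*(-5))*(o(E(5)) + 5) - 62 = -38*(4 - 1*(-5))*(-11/18 + 5) - 62 = -38*(4 + 5)*79/18 - 62 = -342*79/18 - 62 = -38*79/2 - 62 = -1501 - 62 = -1563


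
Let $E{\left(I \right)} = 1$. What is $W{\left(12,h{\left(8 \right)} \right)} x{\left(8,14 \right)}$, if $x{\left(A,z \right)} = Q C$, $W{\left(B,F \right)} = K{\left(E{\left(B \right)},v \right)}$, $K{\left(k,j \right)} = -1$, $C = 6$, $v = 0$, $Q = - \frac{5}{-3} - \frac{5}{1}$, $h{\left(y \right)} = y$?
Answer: $20$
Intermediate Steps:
$Q = - \frac{10}{3}$ ($Q = \left(-5\right) \left(- \frac{1}{3}\right) - 5 = \frac{5}{3} - 5 = - \frac{10}{3} \approx -3.3333$)
$W{\left(B,F \right)} = -1$
$x{\left(A,z \right)} = -20$ ($x{\left(A,z \right)} = \left(- \frac{10}{3}\right) 6 = -20$)
$W{\left(12,h{\left(8 \right)} \right)} x{\left(8,14 \right)} = \left(-1\right) \left(-20\right) = 20$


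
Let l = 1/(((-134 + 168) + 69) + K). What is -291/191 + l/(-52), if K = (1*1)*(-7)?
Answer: -1452863/953472 ≈ -1.5238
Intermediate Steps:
K = -7 (K = 1*(-7) = -7)
l = 1/96 (l = 1/(((-134 + 168) + 69) - 7) = 1/((34 + 69) - 7) = 1/(103 - 7) = 1/96 ≈ 0.010417)
-291/191 + l/(-52) = -291/191 + (1/96)/(-52) = -291*1/191 + (1/96)*(-1/52) = -291/191 - 1/4992 = -1452863/953472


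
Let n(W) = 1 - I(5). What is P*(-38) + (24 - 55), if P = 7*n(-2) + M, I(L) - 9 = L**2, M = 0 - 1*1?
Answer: 8785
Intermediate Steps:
M = -1 (M = 0 - 1 = -1)
I(L) = 9 + L**2
n(W) = -33 (n(W) = 1 - (9 + 5**2) = 1 - (9 + 25) = 1 - 1*34 = 1 - 34 = -33)
P = -232 (P = 7*(-33) - 1 = -231 - 1 = -232)
P*(-38) + (24 - 55) = -232*(-38) + (24 - 55) = 8816 - 31 = 8785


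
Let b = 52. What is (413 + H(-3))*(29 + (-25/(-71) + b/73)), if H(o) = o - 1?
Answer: 63732016/5183 ≈ 12296.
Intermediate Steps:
H(o) = -1 + o
(413 + H(-3))*(29 + (-25/(-71) + b/73)) = (413 + (-1 - 3))*(29 + (-25/(-71) + 52/73)) = (413 - 4)*(29 + (-25*(-1/71) + 52*(1/73))) = 409*(29 + (25/71 + 52/73)) = 409*(29 + 5517/5183) = 409*(155824/5183) = 63732016/5183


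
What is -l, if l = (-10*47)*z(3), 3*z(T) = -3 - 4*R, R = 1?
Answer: -3290/3 ≈ -1096.7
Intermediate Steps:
z(T) = -7/3 (z(T) = (-3 - 4*1)/3 = (-3 - 4)/3 = (1/3)*(-7) = -7/3)
l = 3290/3 (l = -10*47*(-7/3) = -470*(-7/3) = 3290/3 ≈ 1096.7)
-l = -1*3290/3 = -3290/3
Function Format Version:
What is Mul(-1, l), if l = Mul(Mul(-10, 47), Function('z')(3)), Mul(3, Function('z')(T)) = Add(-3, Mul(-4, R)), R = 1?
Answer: Rational(-3290, 3) ≈ -1096.7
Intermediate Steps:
Function('z')(T) = Rational(-7, 3) (Function('z')(T) = Mul(Rational(1, 3), Add(-3, Mul(-4, 1))) = Mul(Rational(1, 3), Add(-3, -4)) = Mul(Rational(1, 3), -7) = Rational(-7, 3))
l = Rational(3290, 3) (l = Mul(Mul(-10, 47), Rational(-7, 3)) = Mul(-470, Rational(-7, 3)) = Rational(3290, 3) ≈ 1096.7)
Mul(-1, l) = Mul(-1, Rational(3290, 3)) = Rational(-3290, 3)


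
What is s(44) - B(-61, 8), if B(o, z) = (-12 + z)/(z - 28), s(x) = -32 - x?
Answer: -381/5 ≈ -76.200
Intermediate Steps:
B(o, z) = (-12 + z)/(-28 + z)
s(44) - B(-61, 8) = (-32 - 1*44) - (-12 + 8)/(-28 + 8) = (-32 - 44) - (-4)/(-20) = -76 - (-1)*(-4)/20 = -76 - 1*1/5 = -76 - 1/5 = -381/5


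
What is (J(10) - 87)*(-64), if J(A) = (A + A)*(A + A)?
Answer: -20032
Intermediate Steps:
J(A) = 4*A**2 (J(A) = (2*A)*(2*A) = 4*A**2)
(J(10) - 87)*(-64) = (4*10**2 - 87)*(-64) = (4*100 - 87)*(-64) = (400 - 87)*(-64) = 313*(-64) = -20032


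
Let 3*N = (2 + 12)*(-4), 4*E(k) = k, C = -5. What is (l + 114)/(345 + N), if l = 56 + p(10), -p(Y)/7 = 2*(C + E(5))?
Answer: 15/22 ≈ 0.68182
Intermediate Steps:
E(k) = k/4
p(Y) = 105/2 (p(Y) = -14*(-5 + (¼)*5) = -14*(-5 + 5/4) = -14*(-15)/4 = -7*(-15/2) = 105/2)
N = -56/3 (N = ((2 + 12)*(-4))/3 = (14*(-4))/3 = (⅓)*(-56) = -56/3 ≈ -18.667)
l = 217/2 (l = 56 + 105/2 = 217/2 ≈ 108.50)
(l + 114)/(345 + N) = (217/2 + 114)/(345 - 56/3) = 445/(2*(979/3)) = (445/2)*(3/979) = 15/22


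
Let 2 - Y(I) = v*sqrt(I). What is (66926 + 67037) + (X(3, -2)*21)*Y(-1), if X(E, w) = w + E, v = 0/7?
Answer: 134005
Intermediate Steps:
v = 0 (v = 0*(1/7) = 0)
X(E, w) = E + w
Y(I) = 2 (Y(I) = 2 - 0*sqrt(I) = 2 - 1*0 = 2 + 0 = 2)
(66926 + 67037) + (X(3, -2)*21)*Y(-1) = (66926 + 67037) + ((3 - 2)*21)*2 = 133963 + (1*21)*2 = 133963 + 21*2 = 133963 + 42 = 134005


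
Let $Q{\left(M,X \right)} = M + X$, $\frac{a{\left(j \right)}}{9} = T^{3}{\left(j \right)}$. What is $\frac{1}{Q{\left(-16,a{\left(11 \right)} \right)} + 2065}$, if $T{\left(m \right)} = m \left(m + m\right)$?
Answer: $\frac{1}{127554441} \approx 7.8398 \cdot 10^{-9}$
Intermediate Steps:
$T{\left(m \right)} = 2 m^{2}$ ($T{\left(m \right)} = m 2 m = 2 m^{2}$)
$a{\left(j \right)} = 72 j^{6}$ ($a{\left(j \right)} = 9 \left(2 j^{2}\right)^{3} = 9 \cdot 8 j^{6} = 72 j^{6}$)
$\frac{1}{Q{\left(-16,a{\left(11 \right)} \right)} + 2065} = \frac{1}{\left(-16 + 72 \cdot 11^{6}\right) + 2065} = \frac{1}{\left(-16 + 72 \cdot 1771561\right) + 2065} = \frac{1}{\left(-16 + 127552392\right) + 2065} = \frac{1}{127552376 + 2065} = \frac{1}{127554441}$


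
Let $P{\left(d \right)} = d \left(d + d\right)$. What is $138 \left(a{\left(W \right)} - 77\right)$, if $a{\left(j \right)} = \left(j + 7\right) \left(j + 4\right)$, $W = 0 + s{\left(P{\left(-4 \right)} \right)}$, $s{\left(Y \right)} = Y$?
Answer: $183126$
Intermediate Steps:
$P{\left(d \right)} = 2 d^{2}$ ($P{\left(d \right)} = d 2 d = 2 d^{2}$)
$W = 32$ ($W = 0 + 2 \left(-4\right)^{2} = 0 + 2 \cdot 16 = 0 + 32 = 32$)
$a{\left(j \right)} = \left(4 + j\right) \left(7 + j\right)$ ($a{\left(j \right)} = \left(7 + j\right) \left(4 + j\right) = \left(4 + j\right) \left(7 + j\right)$)
$138 \left(a{\left(W \right)} - 77\right) = 138 \left(\left(28 + 32^{2} + 11 \cdot 32\right) - 77\right) = 138 \left(\left(28 + 1024 + 352\right) - 77\right) = 138 \left(1404 - 77\right) = 138 \cdot 1327 = 183126$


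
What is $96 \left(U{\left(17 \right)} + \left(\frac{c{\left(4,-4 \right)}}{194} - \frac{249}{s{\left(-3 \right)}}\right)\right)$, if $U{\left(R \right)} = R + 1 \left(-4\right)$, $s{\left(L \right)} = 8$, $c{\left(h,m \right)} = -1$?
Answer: $- \frac{168828}{97} \approx -1740.5$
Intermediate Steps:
$U{\left(R \right)} = -4 + R$ ($U{\left(R \right)} = R - 4 = -4 + R$)
$96 \left(U{\left(17 \right)} + \left(\frac{c{\left(4,-4 \right)}}{194} - \frac{249}{s{\left(-3 \right)}}\right)\right) = 96 \left(\left(-4 + 17\right) - \left(\frac{1}{194} + \frac{249}{8}\right)\right) = 96 \left(13 - \frac{24157}{776}\right) = 96 \left(- \frac{14069}{776}\right) = - \frac{168828}{97}$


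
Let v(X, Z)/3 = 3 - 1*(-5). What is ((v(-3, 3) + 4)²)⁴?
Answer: 377801998336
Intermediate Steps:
v(X, Z) = 24 (v(X, Z) = 3*(3 - 1*(-5)) = 3*(3 + 5) = 3*8 = 24)
((v(-3, 3) + 4)²)⁴ = ((24 + 4)²)⁴ = (28²)⁴ = 784⁴ = 377801998336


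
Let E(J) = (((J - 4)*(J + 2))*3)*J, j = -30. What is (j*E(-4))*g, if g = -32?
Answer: -184320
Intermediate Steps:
E(J) = 3*J*(-4 + J)*(2 + J) (E(J) = (((-4 + J)*(2 + J))*3)*J = (3*(-4 + J)*(2 + J))*J = 3*J*(-4 + J)*(2 + J))
(j*E(-4))*g = -90*(-4)*(-8 + (-4)² - 2*(-4))*(-32) = -90*(-4)*(-8 + 16 + 8)*(-32) = -90*(-4)*16*(-32) = -30*(-192)*(-32) = 5760*(-32) = -184320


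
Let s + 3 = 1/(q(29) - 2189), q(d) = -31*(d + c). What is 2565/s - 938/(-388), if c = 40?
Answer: -429513223/503818 ≈ -852.52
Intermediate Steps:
q(d) = -1240 - 31*d (q(d) = -31*(d + 40) = -31*(40 + d) = -1240 - 31*d)
s = -12985/4328 (s = -3 + 1/((-1240 - 31*29) - 2189) = -3 + 1/((-1240 - 899) - 2189) = -3 + 1/(-2139 - 2189) = -3 + 1/(-4328) = -3 - 1/4328 = -12985/4328 ≈ -3.0002)
2565/s - 938/(-388) = 2565/(-12985/4328) - 938/(-388) = 2565*(-4328/12985) - 938*(-1/388) = -2220264/2597 + 469/194 = -429513223/503818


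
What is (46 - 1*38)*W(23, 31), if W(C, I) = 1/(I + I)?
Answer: 4/31 ≈ 0.12903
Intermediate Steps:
W(C, I) = 1/(2*I)
(46 - 1*38)*W(23, 31) = (46 - 1*38)*((1/2)/31) = (46 - 38)*((1/2)*(1/31)) = 8*(1/62) = 4/31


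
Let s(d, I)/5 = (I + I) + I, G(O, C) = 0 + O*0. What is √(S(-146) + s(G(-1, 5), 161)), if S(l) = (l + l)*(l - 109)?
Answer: 25*√123 ≈ 277.26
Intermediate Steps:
S(l) = 2*l*(-109 + l) (S(l) = (2*l)*(-109 + l) = 2*l*(-109 + l))
G(O, C) = 0 (G(O, C) = 0 + 0 = 0)
s(d, I) = 15*I (s(d, I) = 5*((I + I) + I) = 5*(2*I + I) = 5*(3*I) = 15*I)
√(S(-146) + s(G(-1, 5), 161)) = √(2*(-146)*(-109 - 146) + 15*161) = √(2*(-146)*(-255) + 2415) = √(74460 + 2415) = √76875 = 25*√123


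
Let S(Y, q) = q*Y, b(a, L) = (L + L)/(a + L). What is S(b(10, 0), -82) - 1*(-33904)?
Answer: 33904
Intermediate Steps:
b(a, L) = 2*L/(L + a) (b(a, L) = (2*L)/(L + a) = 2*L/(L + a))
S(Y, q) = Y*q
S(b(10, 0), -82) - 1*(-33904) = (2*0/(0 + 10))*(-82) - 1*(-33904) = (2*0/10)*(-82) + 33904 = (2*0*(⅒))*(-82) + 33904 = 0*(-82) + 33904 = 0 + 33904 = 33904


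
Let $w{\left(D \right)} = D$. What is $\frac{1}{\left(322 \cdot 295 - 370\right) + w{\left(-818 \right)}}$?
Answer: $\frac{1}{93802} \approx 1.0661 \cdot 10^{-5}$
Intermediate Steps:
$\frac{1}{\left(322 \cdot 295 - 370\right) + w{\left(-818 \right)}} = \frac{1}{\left(322 \cdot 295 - 370\right) - 818} = \frac{1}{\left(94990 - 370\right) - 818} = \frac{1}{94620 - 818} = \frac{1}{93802}$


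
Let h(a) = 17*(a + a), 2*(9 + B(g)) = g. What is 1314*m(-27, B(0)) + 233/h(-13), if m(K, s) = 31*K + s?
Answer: -491346881/442 ≈ -1.1116e+6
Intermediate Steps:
B(g) = -9 + g/2
m(K, s) = s + 31*K
h(a) = 34*a (h(a) = 17*(2*a) = 34*a)
1314*m(-27, B(0)) + 233/h(-13) = 1314*((-9 + (½)*0) + 31*(-27)) + 233/((34*(-13))) = 1314*((-9 + 0) - 837) + 233/(-442) = 1314*(-9 - 837) + 233*(-1/442) = 1314*(-846) - 233/442 = -1111644 - 233/442 = -491346881/442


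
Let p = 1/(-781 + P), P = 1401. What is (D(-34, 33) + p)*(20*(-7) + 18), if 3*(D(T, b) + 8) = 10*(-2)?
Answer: 1663897/930 ≈ 1789.1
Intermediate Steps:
D(T, b) = -44/3 (D(T, b) = -8 + (10*(-2))/3 = -8 + (⅓)*(-20) = -8 - 20/3 = -44/3)
p = 1/620 (p = 1/(-781 + 1401) = 1/620 ≈ 0.0016129)
(D(-34, 33) + p)*(20*(-7) + 18) = (-44/3 + 1/620)*(20*(-7) + 18) = -27277*(-140 + 18)/1860 = -27277/1860*(-122) = 1663897/930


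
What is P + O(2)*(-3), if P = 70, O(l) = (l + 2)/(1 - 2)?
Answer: 82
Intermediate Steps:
O(l) = -2 - l (O(l) = (2 + l)/(-1) = (2 + l)*(-1) = -2 - l)
P + O(2)*(-3) = 70 + (-2 - 1*2)*(-3) = 70 + (-2 - 2)*(-3) = 70 - 4*(-3) = 70 + 12 = 82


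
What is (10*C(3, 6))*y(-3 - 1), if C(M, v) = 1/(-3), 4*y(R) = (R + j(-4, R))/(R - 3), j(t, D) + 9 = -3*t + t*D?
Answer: 25/14 ≈ 1.7857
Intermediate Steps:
j(t, D) = -9 - 3*t + D*t (j(t, D) = -9 + (-3*t + t*D) = -9 + (-3*t + D*t) = -9 - 3*t + D*t)
y(R) = (3 - 3*R)/(4*(-3 + R)) (y(R) = ((R + (-9 - 3*(-4) + R*(-4)))/(R - 3))/4 = ((R + (-9 + 12 - 4*R))/(-3 + R))/4 = ((R + (3 - 4*R))/(-3 + R))/4 = ((3 - 3*R)/(-3 + R))/4 = (3 - 3*R)/(4*(-3 + R)))
C(M, v) = -⅓
(10*C(3, 6))*y(-3 - 1) = (10*(-⅓))*(3*(1 - (-3 - 1))/(4*(-3 + (-3 - 1)))) = -5*(1 - 1*(-4))/(2*(-3 - 4)) = -5*(1 + 4)/(2*(-7)) = -5*(-1)*5/(2*7) = -10/3*(-15/28) = 25/14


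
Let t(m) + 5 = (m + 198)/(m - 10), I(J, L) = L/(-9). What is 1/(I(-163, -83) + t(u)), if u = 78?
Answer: 153/1267 ≈ 0.12076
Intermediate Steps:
I(J, L) = -L/9 (I(J, L) = L*(-⅑) = -L/9)
t(m) = -5 + (198 + m)/(-10 + m) (t(m) = -5 + (m + 198)/(m - 10) = -5 + (198 + m)/(-10 + m))
1/(I(-163, -83) + t(u)) = 1/(-⅑*(-83) + 4*(62 - 1*78)/(-10 + 78)) = 1/(83/9 + 4*(62 - 78)/68) = 1/(83/9 + 4*(1/68)*(-16)) = 1/(83/9 - 16/17) = 1/(1267/153) = 153/1267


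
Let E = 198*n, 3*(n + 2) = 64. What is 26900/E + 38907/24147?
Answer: 22180286/2567631 ≈ 8.6384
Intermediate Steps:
n = 58/3 (n = -2 + (1/3)*64 = -2 + 64/3 = 58/3 ≈ 19.333)
E = 3828 (E = 198*(58/3) = 3828)
26900/E + 38907/24147 = 26900/3828 + 38907/24147 = 26900*(1/3828) + 38907*(1/24147) = 6725/957 + 4323/2683 = 22180286/2567631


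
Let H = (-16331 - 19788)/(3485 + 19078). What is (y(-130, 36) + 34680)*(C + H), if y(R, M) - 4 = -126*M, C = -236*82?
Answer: -13164886793660/22563 ≈ -5.8347e+8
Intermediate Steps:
C = -19352
H = -36119/22563 ≈ -1.6008
y(R, M) = 4 - 126*M
(y(-130, 36) + 34680)*(C + H) = ((4 - 126*36) + 34680)*(-19352 - 36119/22563) = ((4 - 4536) + 34680)*(-436675295/22563) = (-4532 + 34680)*(-436675295/22563) = 30148*(-436675295/22563) = -13164886793660/22563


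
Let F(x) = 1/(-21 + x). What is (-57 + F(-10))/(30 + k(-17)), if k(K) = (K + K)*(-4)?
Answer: -884/2573 ≈ -0.34357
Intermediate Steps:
k(K) = -8*K (k(K) = (2*K)*(-4) = -8*K)
(-57 + F(-10))/(30 + k(-17)) = (-57 + 1/(-21 - 10))/(30 - 8*(-17)) = (-57 + 1/(-31))/(30 + 136) = (-57 - 1/31)/166 = -1768/31*1/166 = -884/2573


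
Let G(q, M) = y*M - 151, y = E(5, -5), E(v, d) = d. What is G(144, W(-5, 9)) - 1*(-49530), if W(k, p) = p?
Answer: 49334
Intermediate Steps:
y = -5
G(q, M) = -151 - 5*M (G(q, M) = -5*M - 151 = -151 - 5*M)
G(144, W(-5, 9)) - 1*(-49530) = (-151 - 5*9) - 1*(-49530) = (-151 - 45) + 49530 = -196 + 49530 = 49334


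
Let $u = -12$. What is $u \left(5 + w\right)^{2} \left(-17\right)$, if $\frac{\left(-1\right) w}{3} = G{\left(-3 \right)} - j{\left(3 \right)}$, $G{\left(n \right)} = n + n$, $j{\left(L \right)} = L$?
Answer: $208896$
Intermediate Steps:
$G{\left(n \right)} = 2 n$
$w = 27$ ($w = - 3 \left(2 \left(-3\right) - 3\right) = - 3 \left(-6 - 3\right) = \left(-3\right) \left(-9\right) = 27$)
$u \left(5 + w\right)^{2} \left(-17\right) = - 12 \left(5 + 27\right)^{2} \left(-17\right) = - 12 \cdot 32^{2} \left(-17\right) = \left(-12\right) 1024 \left(-17\right) = \left(-12288\right) \left(-17\right) = 208896$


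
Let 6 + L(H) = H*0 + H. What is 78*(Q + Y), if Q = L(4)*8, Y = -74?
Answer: -7020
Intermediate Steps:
L(H) = -6 + H (L(H) = -6 + (H*0 + H) = -6 + (0 + H) = -6 + H)
Q = -16 (Q = (-6 + 4)*8 = -2*8 = -16)
78*(Q + Y) = 78*(-16 - 74) = 78*(-90) = -7020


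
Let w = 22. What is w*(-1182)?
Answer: -26004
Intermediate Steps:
w*(-1182) = 22*(-1182) = -26004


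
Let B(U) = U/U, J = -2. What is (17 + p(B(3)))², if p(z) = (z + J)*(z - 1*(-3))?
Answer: 169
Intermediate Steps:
B(U) = 1
p(z) = (-2 + z)*(3 + z) (p(z) = (z - 2)*(z - 1*(-3)) = (-2 + z)*(z + 3) = (-2 + z)*(3 + z))
(17 + p(B(3)))² = (17 + (-6 + 1 + 1²))² = (17 + (-6 + 1 + 1))² = (17 - 4)² = 13² = 169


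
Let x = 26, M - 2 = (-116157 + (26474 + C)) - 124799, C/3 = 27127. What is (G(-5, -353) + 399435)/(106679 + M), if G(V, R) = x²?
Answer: -400111/26420 ≈ -15.144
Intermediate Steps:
C = 81381 (C = 3*27127 = 81381)
M = -133099 (M = 2 + ((-116157 + (26474 + 81381)) - 124799) = 2 + ((-116157 + 107855) - 124799) = 2 + (-8302 - 124799) = 2 - 133101 = -133099)
G(V, R) = 676 (G(V, R) = 26² = 676)
(G(-5, -353) + 399435)/(106679 + M) = (676 + 399435)/(106679 - 133099) = 400111/(-26420) = 400111*(-1/26420) = -400111/26420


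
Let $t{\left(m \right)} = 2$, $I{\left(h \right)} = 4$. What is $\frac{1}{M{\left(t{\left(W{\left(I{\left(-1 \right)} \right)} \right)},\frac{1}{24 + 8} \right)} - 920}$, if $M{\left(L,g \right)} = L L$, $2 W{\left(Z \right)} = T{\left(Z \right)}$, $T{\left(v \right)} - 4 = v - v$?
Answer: $- \frac{1}{916} \approx -0.0010917$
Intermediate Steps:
$T{\left(v \right)} = 4$ ($T{\left(v \right)} = 4 + \left(v - v\right) = 4 + 0 = 4$)
$W{\left(Z \right)} = 2$ ($W{\left(Z \right)} = \frac{1}{2} \cdot 4 = 2$)
$M{\left(L,g \right)} = L^{2}$
$\frac{1}{M{\left(t{\left(W{\left(I{\left(-1 \right)} \right)} \right)},\frac{1}{24 + 8} \right)} - 920} = \frac{1}{2^{2} - 920} = \frac{1}{4 - 920} = \frac{1}{-916} = - \frac{1}{916}$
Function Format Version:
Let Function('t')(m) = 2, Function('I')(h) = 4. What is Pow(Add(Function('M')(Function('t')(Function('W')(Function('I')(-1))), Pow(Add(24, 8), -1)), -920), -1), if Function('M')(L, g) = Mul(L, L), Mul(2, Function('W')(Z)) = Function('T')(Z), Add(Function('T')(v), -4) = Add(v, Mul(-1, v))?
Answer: Rational(-1, 916) ≈ -0.0010917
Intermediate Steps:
Function('T')(v) = 4 (Function('T')(v) = Add(4, Add(v, Mul(-1, v))) = Add(4, 0) = 4)
Function('W')(Z) = 2 (Function('W')(Z) = Mul(Rational(1, 2), 4) = 2)
Function('M')(L, g) = Pow(L, 2)
Pow(Add(Function('M')(Function('t')(Function('W')(Function('I')(-1))), Pow(Add(24, 8), -1)), -920), -1) = Pow(Add(Pow(2, 2), -920), -1) = Pow(Add(4, -920), -1) = Pow(-916, -1) = Rational(-1, 916)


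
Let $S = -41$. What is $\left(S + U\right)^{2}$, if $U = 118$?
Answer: $5929$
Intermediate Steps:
$\left(S + U\right)^{2} = \left(-41 + 118\right)^{2} = 77^{2} = 5929$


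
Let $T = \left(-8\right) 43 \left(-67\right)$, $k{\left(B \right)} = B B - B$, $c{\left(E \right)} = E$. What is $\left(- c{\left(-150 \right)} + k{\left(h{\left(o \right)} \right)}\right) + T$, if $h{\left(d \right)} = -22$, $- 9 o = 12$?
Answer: $23704$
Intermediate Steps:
$o = - \frac{4}{3}$ ($o = \left(- \frac{1}{9}\right) 12 = - \frac{4}{3} \approx -1.3333$)
$k{\left(B \right)} = B^{2} - B$
$T = 23048$ ($T = \left(-344\right) \left(-67\right) = 23048$)
$\left(- c{\left(-150 \right)} + k{\left(h{\left(o \right)} \right)}\right) + T = \left(\left(-1\right) \left(-150\right) - 22 \left(-1 - 22\right)\right) + 23048 = \left(150 - -506\right) + 23048 = \left(150 + 506\right) + 23048 = 656 + 23048 = 23704$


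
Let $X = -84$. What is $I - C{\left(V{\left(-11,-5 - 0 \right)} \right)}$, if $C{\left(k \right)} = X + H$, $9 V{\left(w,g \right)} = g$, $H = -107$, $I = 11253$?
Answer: $11444$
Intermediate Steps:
$V{\left(w,g \right)} = \frac{g}{9}$
$C{\left(k \right)} = -191$ ($C{\left(k \right)} = -84 - 107 = -191$)
$I - C{\left(V{\left(-11,-5 - 0 \right)} \right)} = 11253 - -191 = 11253 + 191 = 11444$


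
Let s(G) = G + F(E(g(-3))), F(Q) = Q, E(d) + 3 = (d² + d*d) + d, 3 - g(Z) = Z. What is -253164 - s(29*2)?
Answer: -253297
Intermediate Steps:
g(Z) = 3 - Z
E(d) = -3 + d + 2*d² (E(d) = -3 + ((d² + d*d) + d) = -3 + ((d² + d²) + d) = -3 + (2*d² + d) = -3 + (d + 2*d²) = -3 + d + 2*d²)
s(G) = 75 + G (s(G) = G + (-3 + (3 - 1*(-3)) + 2*(3 - 1*(-3))²) = G + (-3 + (3 + 3) + 2*(3 + 3)²) = G + (-3 + 6 + 2*6²) = G + (-3 + 6 + 2*36) = G + (-3 + 6 + 72) = G + 75 = 75 + G)
-253164 - s(29*2) = -253164 - (75 + 29*2) = -253164 - (75 + 58) = -253164 - 1*133 = -253164 - 133 = -253297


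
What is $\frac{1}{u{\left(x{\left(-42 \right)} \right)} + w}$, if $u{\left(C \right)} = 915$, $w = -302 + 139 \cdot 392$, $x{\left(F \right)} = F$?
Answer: $\frac{1}{55101} \approx 1.8148 \cdot 10^{-5}$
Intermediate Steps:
$w = 54186$ ($w = -302 + 54488 = 54186$)
$\frac{1}{u{\left(x{\left(-42 \right)} \right)} + w} = \frac{1}{915 + 54186} = \frac{1}{55101}$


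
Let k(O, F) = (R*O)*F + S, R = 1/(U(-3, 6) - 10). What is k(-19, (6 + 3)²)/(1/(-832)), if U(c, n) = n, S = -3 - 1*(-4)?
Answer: -320944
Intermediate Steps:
S = 1 (S = -3 + 4 = 1)
R = -¼ (R = 1/(6 - 10) = 1/(-4) = -¼ ≈ -0.25000)
k(O, F) = 1 - F*O/4 (k(O, F) = (-O/4)*F + 1 = -F*O/4 + 1 = 1 - F*O/4)
k(-19, (6 + 3)²)/(1/(-832)) = (1 - ¼*(6 + 3)²*(-19))/(1/(-832)) = (1 - ¼*9²*(-19))/(-1/832) = (1 - ¼*81*(-19))*(-832) = (1 + 1539/4)*(-832) = (1543/4)*(-832) = -320944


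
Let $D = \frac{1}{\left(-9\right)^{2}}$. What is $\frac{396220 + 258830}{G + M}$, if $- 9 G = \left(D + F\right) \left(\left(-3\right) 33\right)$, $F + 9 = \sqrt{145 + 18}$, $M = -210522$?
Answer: $- \frac{905202780124500}{291053365481497} - \frac{47275613550 \sqrt{163}}{291053365481497} \approx -3.1122$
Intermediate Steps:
$D = \frac{1}{81} \approx 0.012346$
$F = -9 + \sqrt{163}$ ($F = -9 + \sqrt{145 + 18} = -9 + \sqrt{163} \approx 3.7671$)
$G = - \frac{8008}{81} + 11 \sqrt{163}$ ($G = - \frac{\left(\frac{1}{81} - \left(9 - \sqrt{163}\right)\right) \left(\left(-3\right) 33\right)}{9} = - \frac{\left(- \frac{728}{81} + \sqrt{163}\right) \left(-99\right)}{9} = - \frac{\frac{8008}{9} - 99 \sqrt{163}}{9} = - \frac{8008}{81} + 11 \sqrt{163} \approx 41.574$)
$\frac{396220 + 258830}{G + M} = \frac{396220 + 258830}{\left(- \frac{8008}{81} + 11 \sqrt{163}\right) - 210522} = \frac{655050}{- \frac{17060290}{81} + 11 \sqrt{163}}$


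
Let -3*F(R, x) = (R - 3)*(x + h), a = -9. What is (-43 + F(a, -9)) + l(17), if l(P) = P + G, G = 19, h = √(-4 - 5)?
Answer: -43 + 12*I ≈ -43.0 + 12.0*I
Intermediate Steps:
h = 3*I (h = √(-9) = 3*I ≈ 3.0*I)
F(R, x) = -(-3 + R)*(x + 3*I)/3 (F(R, x) = -(R - 3)*(x + 3*I)/3 = -(-3 + R)*(x + 3*I)/3)
l(P) = 19 + P (l(P) = P + 19 = 19 + P)
(-43 + F(a, -9)) + l(17) = (-43 + (-9 + 3*I - 1*I*(-9) - ⅓*(-9)*(-9))) + (19 + 17) = (-43 + (-9 + 3*I + 9*I - 27)) + 36 = (-43 + (-36 + 12*I)) + 36 = (-79 + 12*I) + 36 = -43 + 12*I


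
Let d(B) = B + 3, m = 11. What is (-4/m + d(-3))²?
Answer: 16/121 ≈ 0.13223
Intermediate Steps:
d(B) = 3 + B
(-4/m + d(-3))² = (-4/11 + (3 - 3))² = (-4*1/11 + 0)² = (-4/11 + 0)² = (-4/11)² = 16/121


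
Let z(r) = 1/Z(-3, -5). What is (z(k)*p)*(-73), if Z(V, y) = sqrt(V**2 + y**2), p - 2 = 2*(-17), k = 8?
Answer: 1168*sqrt(34)/17 ≈ 400.62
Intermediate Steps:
p = -32 (p = 2 + 2*(-17) = 2 - 34 = -32)
z(r) = sqrt(34)/34 (z(r) = 1/(sqrt((-3)**2 + (-5)**2)) = 1/(sqrt(9 + 25)) = 1/(sqrt(34)) = sqrt(34)/34)
(z(k)*p)*(-73) = ((sqrt(34)/34)*(-32))*(-73) = -16*sqrt(34)/17*(-73) = 1168*sqrt(34)/17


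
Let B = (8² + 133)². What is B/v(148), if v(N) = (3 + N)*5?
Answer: 38809/755 ≈ 51.403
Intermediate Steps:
v(N) = 15 + 5*N
B = 38809 (B = (64 + 133)² = 197² = 38809)
B/v(148) = 38809/(15 + 5*148) = 38809/(15 + 740) = 38809/755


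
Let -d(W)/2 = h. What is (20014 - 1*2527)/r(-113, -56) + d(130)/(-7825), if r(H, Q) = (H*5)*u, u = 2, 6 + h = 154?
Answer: -27300259/1768450 ≈ -15.437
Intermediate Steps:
h = 148 (h = -6 + 154 = 148)
d(W) = -296 (d(W) = -2*148 = -296)
r(H, Q) = 10*H (r(H, Q) = (H*5)*2 = (5*H)*2 = 10*H)
(20014 - 1*2527)/r(-113, -56) + d(130)/(-7825) = (20014 - 1*2527)/((10*(-113))) - 296/(-7825) = (20014 - 2527)/(-1130) - 296*(-1/7825) = 17487*(-1/1130) + 296/7825 = -17487/1130 + 296/7825 = -27300259/1768450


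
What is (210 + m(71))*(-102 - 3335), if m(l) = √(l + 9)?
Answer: -721770 - 13748*√5 ≈ -7.5251e+5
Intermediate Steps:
m(l) = √(9 + l)
(210 + m(71))*(-102 - 3335) = (210 + √(9 + 71))*(-102 - 3335) = (210 + √80)*(-3437) = (210 + 4*√5)*(-3437) = -721770 - 13748*√5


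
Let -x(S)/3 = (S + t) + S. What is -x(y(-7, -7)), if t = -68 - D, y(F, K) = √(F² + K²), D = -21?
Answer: -141 + 42*√2 ≈ -81.603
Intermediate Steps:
t = -47 (t = -68 - 1*(-21) = -68 + 21 = -47)
x(S) = 141 - 6*S (x(S) = -3*((S - 47) + S) = -3*((-47 + S) + S) = -3*(-47 + 2*S) = 141 - 6*S)
-x(y(-7, -7)) = -(141 - 6*√((-7)² + (-7)²)) = -(141 - 6*√(49 + 49)) = -(141 - 42*√2) = -141 + 42*√2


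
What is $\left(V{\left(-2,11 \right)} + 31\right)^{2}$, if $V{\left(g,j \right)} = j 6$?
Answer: $9409$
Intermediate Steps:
$V{\left(g,j \right)} = 6 j$
$\left(V{\left(-2,11 \right)} + 31\right)^{2} = \left(6 \cdot 11 + 31\right)^{2} = \left(66 + 31\right)^{2} = 97^{2} = 9409$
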